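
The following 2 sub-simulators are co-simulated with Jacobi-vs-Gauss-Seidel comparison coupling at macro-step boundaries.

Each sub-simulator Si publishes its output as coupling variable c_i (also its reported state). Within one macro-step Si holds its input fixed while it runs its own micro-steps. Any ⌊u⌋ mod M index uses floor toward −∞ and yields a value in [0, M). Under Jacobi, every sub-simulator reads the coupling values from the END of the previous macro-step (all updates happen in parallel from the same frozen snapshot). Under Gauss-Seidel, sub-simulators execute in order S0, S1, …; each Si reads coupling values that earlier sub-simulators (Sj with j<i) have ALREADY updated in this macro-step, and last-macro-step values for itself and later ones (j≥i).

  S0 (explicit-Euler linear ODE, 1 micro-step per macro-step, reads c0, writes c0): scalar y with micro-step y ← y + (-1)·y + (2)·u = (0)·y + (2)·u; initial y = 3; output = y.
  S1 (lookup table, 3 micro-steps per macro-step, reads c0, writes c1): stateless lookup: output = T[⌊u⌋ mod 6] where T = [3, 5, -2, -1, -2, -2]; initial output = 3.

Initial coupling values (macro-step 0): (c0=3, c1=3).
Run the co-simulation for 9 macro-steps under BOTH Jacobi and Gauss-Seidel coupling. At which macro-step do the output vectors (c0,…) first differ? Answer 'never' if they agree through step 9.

[Jacobi] macro 1: S0 reads c0=3 → after 1×micro: 6; S1 reads c0=3 → after 3×micro: -1 ⇒ (c0=6, c1=-1)
[Jacobi] macro 2: S0 reads c0=6 → after 1×micro: 12; S1 reads c0=6 → after 3×micro: 3 ⇒ (c0=12, c1=3)
[Jacobi] macro 3: S0 reads c0=12 → after 1×micro: 24; S1 reads c0=12 → after 3×micro: 3 ⇒ (c0=24, c1=3)
[Jacobi] macro 4: S0 reads c0=24 → after 1×micro: 48; S1 reads c0=24 → after 3×micro: 3 ⇒ (c0=48, c1=3)
[Jacobi] macro 5: S0 reads c0=48 → after 1×micro: 96; S1 reads c0=48 → after 3×micro: 3 ⇒ (c0=96, c1=3)
[Jacobi] macro 6: S0 reads c0=96 → after 1×micro: 192; S1 reads c0=96 → after 3×micro: 3 ⇒ (c0=192, c1=3)
[Jacobi] macro 7: S0 reads c0=192 → after 1×micro: 384; S1 reads c0=192 → after 3×micro: 3 ⇒ (c0=384, c1=3)
[Jacobi] macro 8: S0 reads c0=384 → after 1×micro: 768; S1 reads c0=384 → after 3×micro: 3 ⇒ (c0=768, c1=3)
[Jacobi] macro 9: S0 reads c0=768 → after 1×micro: 1536; S1 reads c0=768 → after 3×micro: 3 ⇒ (c0=1536, c1=3)
[Gauss-Seidel] macro 1: S0 reads c0=3 → after 1×micro: 6; S1 reads c0=6 → after 3×micro: 3 ⇒ (c0=6, c1=3)
[Gauss-Seidel] macro 2: S0 reads c0=6 → after 1×micro: 12; S1 reads c0=12 → after 3×micro: 3 ⇒ (c0=12, c1=3)
[Gauss-Seidel] macro 3: S0 reads c0=12 → after 1×micro: 24; S1 reads c0=24 → after 3×micro: 3 ⇒ (c0=24, c1=3)
[Gauss-Seidel] macro 4: S0 reads c0=24 → after 1×micro: 48; S1 reads c0=48 → after 3×micro: 3 ⇒ (c0=48, c1=3)
[Gauss-Seidel] macro 5: S0 reads c0=48 → after 1×micro: 96; S1 reads c0=96 → after 3×micro: 3 ⇒ (c0=96, c1=3)
[Gauss-Seidel] macro 6: S0 reads c0=96 → after 1×micro: 192; S1 reads c0=192 → after 3×micro: 3 ⇒ (c0=192, c1=3)
[Gauss-Seidel] macro 7: S0 reads c0=192 → after 1×micro: 384; S1 reads c0=384 → after 3×micro: 3 ⇒ (c0=384, c1=3)
[Gauss-Seidel] macro 8: S0 reads c0=384 → after 1×micro: 768; S1 reads c0=768 → after 3×micro: 3 ⇒ (c0=768, c1=3)
[Gauss-Seidel] macro 9: S0 reads c0=768 → after 1×micro: 1536; S1 reads c0=1536 → after 3×micro: 3 ⇒ (c0=1536, c1=3)

first divergence at macro-step: 1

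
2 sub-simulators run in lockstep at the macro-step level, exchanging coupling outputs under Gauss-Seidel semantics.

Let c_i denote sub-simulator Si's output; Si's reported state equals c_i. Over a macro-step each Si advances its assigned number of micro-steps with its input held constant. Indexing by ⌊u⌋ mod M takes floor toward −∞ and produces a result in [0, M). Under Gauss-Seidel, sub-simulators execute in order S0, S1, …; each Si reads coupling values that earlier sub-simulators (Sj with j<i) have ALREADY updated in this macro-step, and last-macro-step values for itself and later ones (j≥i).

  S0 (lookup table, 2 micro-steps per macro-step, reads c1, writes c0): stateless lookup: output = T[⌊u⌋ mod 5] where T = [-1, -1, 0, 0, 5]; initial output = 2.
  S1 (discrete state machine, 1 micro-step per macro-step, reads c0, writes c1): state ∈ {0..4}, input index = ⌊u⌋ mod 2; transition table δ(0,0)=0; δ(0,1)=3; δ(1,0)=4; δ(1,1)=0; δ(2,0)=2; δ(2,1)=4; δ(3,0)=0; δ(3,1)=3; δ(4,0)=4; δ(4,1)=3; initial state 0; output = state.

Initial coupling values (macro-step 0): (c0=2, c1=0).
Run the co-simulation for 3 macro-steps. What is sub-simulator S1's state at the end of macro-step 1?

S1 state at macro-step 1 = 3

macro 1: S0 reads c1=0 → after 2×micro: -1; S1 reads c0=-1 → after 1×micro: 3 ⇒ (c0=-1, c1=3)
macro 2: S0 reads c1=3 → after 2×micro: 0; S1 reads c0=0 → after 1×micro: 0 ⇒ (c0=0, c1=0)
macro 3: S0 reads c1=0 → after 2×micro: -1; S1 reads c0=-1 → after 1×micro: 3 ⇒ (c0=-1, c1=3)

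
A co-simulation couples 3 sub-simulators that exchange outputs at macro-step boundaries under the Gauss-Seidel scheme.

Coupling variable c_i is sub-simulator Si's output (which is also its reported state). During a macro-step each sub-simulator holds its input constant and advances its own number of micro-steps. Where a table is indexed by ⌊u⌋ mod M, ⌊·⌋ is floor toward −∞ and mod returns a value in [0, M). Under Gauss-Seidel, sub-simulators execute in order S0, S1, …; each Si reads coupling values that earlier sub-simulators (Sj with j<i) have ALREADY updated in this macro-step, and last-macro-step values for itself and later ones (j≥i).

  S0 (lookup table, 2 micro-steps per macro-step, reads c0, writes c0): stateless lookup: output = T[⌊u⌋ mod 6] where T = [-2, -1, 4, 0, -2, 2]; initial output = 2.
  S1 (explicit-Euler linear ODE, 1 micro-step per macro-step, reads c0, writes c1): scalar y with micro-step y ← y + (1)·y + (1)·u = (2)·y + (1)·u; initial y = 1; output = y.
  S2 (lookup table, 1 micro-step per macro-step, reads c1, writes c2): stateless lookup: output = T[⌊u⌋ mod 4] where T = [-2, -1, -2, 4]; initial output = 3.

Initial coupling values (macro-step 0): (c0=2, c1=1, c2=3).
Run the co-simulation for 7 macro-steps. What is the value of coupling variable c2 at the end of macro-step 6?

c2 at macro-step 6 = -2

macro 1: S0 reads c0=2 → after 2×micro: 4; S1 reads c0=4 → after 1×micro: 6; S2 reads c1=6 → after 1×micro: -2 ⇒ (c0=4, c1=6, c2=-2)
macro 2: S0 reads c0=4 → after 2×micro: -2; S1 reads c0=-2 → after 1×micro: 10; S2 reads c1=10 → after 1×micro: -2 ⇒ (c0=-2, c1=10, c2=-2)
macro 3: S0 reads c0=-2 → after 2×micro: -2; S1 reads c0=-2 → after 1×micro: 18; S2 reads c1=18 → after 1×micro: -2 ⇒ (c0=-2, c1=18, c2=-2)
macro 4: S0 reads c0=-2 → after 2×micro: -2; S1 reads c0=-2 → after 1×micro: 34; S2 reads c1=34 → after 1×micro: -2 ⇒ (c0=-2, c1=34, c2=-2)
macro 5: S0 reads c0=-2 → after 2×micro: -2; S1 reads c0=-2 → after 1×micro: 66; S2 reads c1=66 → after 1×micro: -2 ⇒ (c0=-2, c1=66, c2=-2)
macro 6: S0 reads c0=-2 → after 2×micro: -2; S1 reads c0=-2 → after 1×micro: 130; S2 reads c1=130 → after 1×micro: -2 ⇒ (c0=-2, c1=130, c2=-2)
macro 7: S0 reads c0=-2 → after 2×micro: -2; S1 reads c0=-2 → after 1×micro: 258; S2 reads c1=258 → after 1×micro: -2 ⇒ (c0=-2, c1=258, c2=-2)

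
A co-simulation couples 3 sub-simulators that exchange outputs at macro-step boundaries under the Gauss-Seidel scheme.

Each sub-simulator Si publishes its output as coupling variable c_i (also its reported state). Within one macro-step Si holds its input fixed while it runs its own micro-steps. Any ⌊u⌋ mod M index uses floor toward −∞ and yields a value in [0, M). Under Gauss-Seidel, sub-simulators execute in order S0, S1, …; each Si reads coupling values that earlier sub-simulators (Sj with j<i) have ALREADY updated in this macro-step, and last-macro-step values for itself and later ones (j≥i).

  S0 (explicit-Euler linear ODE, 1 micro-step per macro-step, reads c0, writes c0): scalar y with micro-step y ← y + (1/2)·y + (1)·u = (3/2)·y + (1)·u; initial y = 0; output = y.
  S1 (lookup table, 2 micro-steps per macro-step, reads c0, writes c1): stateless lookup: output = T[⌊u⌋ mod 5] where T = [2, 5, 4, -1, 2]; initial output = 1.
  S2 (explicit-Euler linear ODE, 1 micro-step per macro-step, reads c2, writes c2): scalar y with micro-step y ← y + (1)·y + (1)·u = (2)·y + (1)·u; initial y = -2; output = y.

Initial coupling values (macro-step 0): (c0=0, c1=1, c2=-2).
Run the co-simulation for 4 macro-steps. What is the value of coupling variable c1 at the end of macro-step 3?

macro 1: S0 reads c0=0 → after 1×micro: 0; S1 reads c0=0 → after 2×micro: 2; S2 reads c2=-2 → after 1×micro: -6 ⇒ (c0=0, c1=2, c2=-6)
macro 2: S0 reads c0=0 → after 1×micro: 0; S1 reads c0=0 → after 2×micro: 2; S2 reads c2=-6 → after 1×micro: -18 ⇒ (c0=0, c1=2, c2=-18)
macro 3: S0 reads c0=0 → after 1×micro: 0; S1 reads c0=0 → after 2×micro: 2; S2 reads c2=-18 → after 1×micro: -54 ⇒ (c0=0, c1=2, c2=-54)
macro 4: S0 reads c0=0 → after 1×micro: 0; S1 reads c0=0 → after 2×micro: 2; S2 reads c2=-54 → after 1×micro: -162 ⇒ (c0=0, c1=2, c2=-162)

c1 at macro-step 3 = 2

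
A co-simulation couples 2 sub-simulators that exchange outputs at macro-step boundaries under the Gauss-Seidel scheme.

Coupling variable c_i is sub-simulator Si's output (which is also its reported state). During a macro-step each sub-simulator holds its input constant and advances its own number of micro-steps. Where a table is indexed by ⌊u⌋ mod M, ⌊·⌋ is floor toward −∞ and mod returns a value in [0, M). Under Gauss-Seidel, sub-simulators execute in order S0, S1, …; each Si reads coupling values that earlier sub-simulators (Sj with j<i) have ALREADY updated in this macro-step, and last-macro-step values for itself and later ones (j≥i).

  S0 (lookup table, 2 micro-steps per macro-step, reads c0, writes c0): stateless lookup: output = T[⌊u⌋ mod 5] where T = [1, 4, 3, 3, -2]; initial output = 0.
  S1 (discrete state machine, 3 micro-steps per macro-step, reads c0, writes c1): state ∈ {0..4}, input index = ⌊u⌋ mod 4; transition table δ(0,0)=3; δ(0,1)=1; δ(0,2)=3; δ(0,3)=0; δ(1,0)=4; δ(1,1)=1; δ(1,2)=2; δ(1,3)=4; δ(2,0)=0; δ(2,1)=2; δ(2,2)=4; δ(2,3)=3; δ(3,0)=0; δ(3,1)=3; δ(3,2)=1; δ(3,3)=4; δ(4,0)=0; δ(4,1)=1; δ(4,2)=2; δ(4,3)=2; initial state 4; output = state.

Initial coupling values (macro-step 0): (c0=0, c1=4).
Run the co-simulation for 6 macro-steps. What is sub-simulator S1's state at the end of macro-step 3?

macro 1: S0 reads c0=0 → after 2×micro: 1; S1 reads c0=1 → after 3×micro: 1 ⇒ (c0=1, c1=1)
macro 2: S0 reads c0=1 → after 2×micro: 4; S1 reads c0=4 → after 3×micro: 3 ⇒ (c0=4, c1=3)
macro 3: S0 reads c0=4 → after 2×micro: -2; S1 reads c0=-2 → after 3×micro: 4 ⇒ (c0=-2, c1=4)
macro 4: S0 reads c0=-2 → after 2×micro: 3; S1 reads c0=3 → after 3×micro: 4 ⇒ (c0=3, c1=4)
macro 5: S0 reads c0=3 → after 2×micro: 3; S1 reads c0=3 → after 3×micro: 4 ⇒ (c0=3, c1=4)
macro 6: S0 reads c0=3 → after 2×micro: 3; S1 reads c0=3 → after 3×micro: 4 ⇒ (c0=3, c1=4)

S1 state at macro-step 3 = 4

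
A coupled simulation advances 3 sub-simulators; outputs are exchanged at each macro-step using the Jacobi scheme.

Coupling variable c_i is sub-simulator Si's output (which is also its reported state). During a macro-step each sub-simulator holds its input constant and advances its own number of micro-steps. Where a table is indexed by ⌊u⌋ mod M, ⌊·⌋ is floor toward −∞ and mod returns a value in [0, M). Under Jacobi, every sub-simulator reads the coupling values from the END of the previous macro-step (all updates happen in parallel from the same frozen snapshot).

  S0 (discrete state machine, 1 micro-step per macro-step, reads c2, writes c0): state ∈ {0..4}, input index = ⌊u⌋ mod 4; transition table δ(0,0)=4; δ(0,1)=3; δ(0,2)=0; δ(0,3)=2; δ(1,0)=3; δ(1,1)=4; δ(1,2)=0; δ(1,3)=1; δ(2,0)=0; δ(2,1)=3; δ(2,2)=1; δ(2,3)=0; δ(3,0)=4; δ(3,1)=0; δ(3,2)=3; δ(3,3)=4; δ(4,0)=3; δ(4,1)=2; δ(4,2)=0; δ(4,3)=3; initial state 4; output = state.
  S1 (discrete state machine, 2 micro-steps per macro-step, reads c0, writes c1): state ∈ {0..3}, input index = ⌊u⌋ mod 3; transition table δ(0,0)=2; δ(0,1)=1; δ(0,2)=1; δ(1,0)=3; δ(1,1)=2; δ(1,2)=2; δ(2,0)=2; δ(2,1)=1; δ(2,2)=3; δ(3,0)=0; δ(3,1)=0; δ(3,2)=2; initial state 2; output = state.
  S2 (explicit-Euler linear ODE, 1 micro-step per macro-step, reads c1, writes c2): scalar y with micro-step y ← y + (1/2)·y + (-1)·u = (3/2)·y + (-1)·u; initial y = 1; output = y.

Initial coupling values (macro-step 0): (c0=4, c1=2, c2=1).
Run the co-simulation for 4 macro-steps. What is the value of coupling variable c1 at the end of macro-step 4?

c1 at macro-step 4 = 2

macro 1: S0 reads c2=1 → after 1×micro: 2; S1 reads c0=4 → after 2×micro: 2; S2 reads c1=2 → after 1×micro: -1/2 ⇒ (c0=2, c1=2, c2=-1/2)
macro 2: S0 reads c2=-1/2 → after 1×micro: 0; S1 reads c0=2 → after 2×micro: 2; S2 reads c1=2 → after 1×micro: -11/4 ⇒ (c0=0, c1=2, c2=-11/4)
macro 3: S0 reads c2=-11/4 → after 1×micro: 3; S1 reads c0=0 → after 2×micro: 2; S2 reads c1=2 → after 1×micro: -49/8 ⇒ (c0=3, c1=2, c2=-49/8)
macro 4: S0 reads c2=-49/8 → after 1×micro: 0; S1 reads c0=3 → after 2×micro: 2; S2 reads c1=2 → after 1×micro: -179/16 ⇒ (c0=0, c1=2, c2=-179/16)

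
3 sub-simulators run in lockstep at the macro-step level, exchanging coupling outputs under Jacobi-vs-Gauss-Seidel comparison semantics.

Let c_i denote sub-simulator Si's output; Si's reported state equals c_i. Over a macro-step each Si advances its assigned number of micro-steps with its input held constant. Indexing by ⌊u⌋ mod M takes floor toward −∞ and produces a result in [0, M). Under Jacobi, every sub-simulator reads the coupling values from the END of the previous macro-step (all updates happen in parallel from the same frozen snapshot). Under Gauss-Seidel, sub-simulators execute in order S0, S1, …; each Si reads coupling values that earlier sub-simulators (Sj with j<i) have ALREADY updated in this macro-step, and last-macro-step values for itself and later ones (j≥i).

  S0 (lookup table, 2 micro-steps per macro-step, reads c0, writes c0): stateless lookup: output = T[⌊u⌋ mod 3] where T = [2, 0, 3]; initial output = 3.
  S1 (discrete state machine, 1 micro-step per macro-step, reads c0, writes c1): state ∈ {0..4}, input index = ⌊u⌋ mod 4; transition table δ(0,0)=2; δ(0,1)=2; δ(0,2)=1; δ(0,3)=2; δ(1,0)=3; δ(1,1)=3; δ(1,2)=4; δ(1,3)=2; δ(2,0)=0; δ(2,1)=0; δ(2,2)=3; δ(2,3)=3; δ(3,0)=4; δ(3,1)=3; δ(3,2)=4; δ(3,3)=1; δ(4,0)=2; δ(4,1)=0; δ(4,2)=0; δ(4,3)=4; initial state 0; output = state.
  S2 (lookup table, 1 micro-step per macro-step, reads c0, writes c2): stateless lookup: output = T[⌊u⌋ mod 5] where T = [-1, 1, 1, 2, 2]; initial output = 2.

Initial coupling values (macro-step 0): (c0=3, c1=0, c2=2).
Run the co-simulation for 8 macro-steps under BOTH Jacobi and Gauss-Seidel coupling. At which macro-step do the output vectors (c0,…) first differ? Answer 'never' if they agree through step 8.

[Jacobi] macro 1: S0 reads c0=3 → after 2×micro: 2; S1 reads c0=3 → after 1×micro: 2; S2 reads c0=3 → after 1×micro: 2 ⇒ (c0=2, c1=2, c2=2)
[Jacobi] macro 2: S0 reads c0=2 → after 2×micro: 3; S1 reads c0=2 → after 1×micro: 3; S2 reads c0=2 → after 1×micro: 1 ⇒ (c0=3, c1=3, c2=1)
[Jacobi] macro 3: S0 reads c0=3 → after 2×micro: 2; S1 reads c0=3 → after 1×micro: 1; S2 reads c0=3 → after 1×micro: 2 ⇒ (c0=2, c1=1, c2=2)
[Jacobi] macro 4: S0 reads c0=2 → after 2×micro: 3; S1 reads c0=2 → after 1×micro: 4; S2 reads c0=2 → after 1×micro: 1 ⇒ (c0=3, c1=4, c2=1)
[Jacobi] macro 5: S0 reads c0=3 → after 2×micro: 2; S1 reads c0=3 → after 1×micro: 4; S2 reads c0=3 → after 1×micro: 2 ⇒ (c0=2, c1=4, c2=2)
[Jacobi] macro 6: S0 reads c0=2 → after 2×micro: 3; S1 reads c0=2 → after 1×micro: 0; S2 reads c0=2 → after 1×micro: 1 ⇒ (c0=3, c1=0, c2=1)
[Jacobi] macro 7: S0 reads c0=3 → after 2×micro: 2; S1 reads c0=3 → after 1×micro: 2; S2 reads c0=3 → after 1×micro: 2 ⇒ (c0=2, c1=2, c2=2)
[Jacobi] macro 8: S0 reads c0=2 → after 2×micro: 3; S1 reads c0=2 → after 1×micro: 3; S2 reads c0=2 → after 1×micro: 1 ⇒ (c0=3, c1=3, c2=1)
[Gauss-Seidel] macro 1: S0 reads c0=3 → after 2×micro: 2; S1 reads c0=2 → after 1×micro: 1; S2 reads c0=2 → after 1×micro: 1 ⇒ (c0=2, c1=1, c2=1)
[Gauss-Seidel] macro 2: S0 reads c0=2 → after 2×micro: 3; S1 reads c0=3 → after 1×micro: 2; S2 reads c0=3 → after 1×micro: 2 ⇒ (c0=3, c1=2, c2=2)
[Gauss-Seidel] macro 3: S0 reads c0=3 → after 2×micro: 2; S1 reads c0=2 → after 1×micro: 3; S2 reads c0=2 → after 1×micro: 1 ⇒ (c0=2, c1=3, c2=1)
[Gauss-Seidel] macro 4: S0 reads c0=2 → after 2×micro: 3; S1 reads c0=3 → after 1×micro: 1; S2 reads c0=3 → after 1×micro: 2 ⇒ (c0=3, c1=1, c2=2)
[Gauss-Seidel] macro 5: S0 reads c0=3 → after 2×micro: 2; S1 reads c0=2 → after 1×micro: 4; S2 reads c0=2 → after 1×micro: 1 ⇒ (c0=2, c1=4, c2=1)
[Gauss-Seidel] macro 6: S0 reads c0=2 → after 2×micro: 3; S1 reads c0=3 → after 1×micro: 4; S2 reads c0=3 → after 1×micro: 2 ⇒ (c0=3, c1=4, c2=2)
[Gauss-Seidel] macro 7: S0 reads c0=3 → after 2×micro: 2; S1 reads c0=2 → after 1×micro: 0; S2 reads c0=2 → after 1×micro: 1 ⇒ (c0=2, c1=0, c2=1)
[Gauss-Seidel] macro 8: S0 reads c0=2 → after 2×micro: 3; S1 reads c0=3 → after 1×micro: 2; S2 reads c0=3 → after 1×micro: 2 ⇒ (c0=3, c1=2, c2=2)

first divergence at macro-step: 1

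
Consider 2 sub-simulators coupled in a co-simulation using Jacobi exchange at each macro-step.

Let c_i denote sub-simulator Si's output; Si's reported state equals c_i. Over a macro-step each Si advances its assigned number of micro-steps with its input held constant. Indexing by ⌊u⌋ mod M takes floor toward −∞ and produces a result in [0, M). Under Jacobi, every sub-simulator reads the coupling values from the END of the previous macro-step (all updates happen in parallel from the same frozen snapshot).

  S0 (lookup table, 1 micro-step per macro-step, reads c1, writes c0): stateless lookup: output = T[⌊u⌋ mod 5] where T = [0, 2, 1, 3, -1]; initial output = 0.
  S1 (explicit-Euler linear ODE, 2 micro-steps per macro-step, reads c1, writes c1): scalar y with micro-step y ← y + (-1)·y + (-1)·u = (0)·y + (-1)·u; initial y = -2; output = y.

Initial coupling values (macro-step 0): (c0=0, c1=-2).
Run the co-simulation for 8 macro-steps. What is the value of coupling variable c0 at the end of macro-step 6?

c0 at macro-step 6 = 1

macro 1: S0 reads c1=-2 → after 1×micro: 3; S1 reads c1=-2 → after 2×micro: 2 ⇒ (c0=3, c1=2)
macro 2: S0 reads c1=2 → after 1×micro: 1; S1 reads c1=2 → after 2×micro: -2 ⇒ (c0=1, c1=-2)
macro 3: S0 reads c1=-2 → after 1×micro: 3; S1 reads c1=-2 → after 2×micro: 2 ⇒ (c0=3, c1=2)
macro 4: S0 reads c1=2 → after 1×micro: 1; S1 reads c1=2 → after 2×micro: -2 ⇒ (c0=1, c1=-2)
macro 5: S0 reads c1=-2 → after 1×micro: 3; S1 reads c1=-2 → after 2×micro: 2 ⇒ (c0=3, c1=2)
macro 6: S0 reads c1=2 → after 1×micro: 1; S1 reads c1=2 → after 2×micro: -2 ⇒ (c0=1, c1=-2)
macro 7: S0 reads c1=-2 → after 1×micro: 3; S1 reads c1=-2 → after 2×micro: 2 ⇒ (c0=3, c1=2)
macro 8: S0 reads c1=2 → after 1×micro: 1; S1 reads c1=2 → after 2×micro: -2 ⇒ (c0=1, c1=-2)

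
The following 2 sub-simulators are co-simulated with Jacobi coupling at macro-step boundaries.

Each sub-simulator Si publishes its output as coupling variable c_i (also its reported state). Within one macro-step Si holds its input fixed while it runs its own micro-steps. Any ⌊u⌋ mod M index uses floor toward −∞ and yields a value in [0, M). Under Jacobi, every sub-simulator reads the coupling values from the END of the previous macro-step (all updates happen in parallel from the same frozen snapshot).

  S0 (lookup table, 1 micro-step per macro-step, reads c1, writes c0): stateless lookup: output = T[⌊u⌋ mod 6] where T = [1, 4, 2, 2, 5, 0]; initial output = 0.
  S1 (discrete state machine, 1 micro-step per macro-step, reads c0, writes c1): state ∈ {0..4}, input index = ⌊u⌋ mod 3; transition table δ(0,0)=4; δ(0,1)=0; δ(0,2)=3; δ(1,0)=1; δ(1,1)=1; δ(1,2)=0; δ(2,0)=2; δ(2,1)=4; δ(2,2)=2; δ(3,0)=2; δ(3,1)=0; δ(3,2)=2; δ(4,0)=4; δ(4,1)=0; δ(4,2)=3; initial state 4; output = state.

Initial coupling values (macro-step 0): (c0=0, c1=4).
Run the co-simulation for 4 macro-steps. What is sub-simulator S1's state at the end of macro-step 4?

macro 1: S0 reads c1=4 → after 1×micro: 5; S1 reads c0=0 → after 1×micro: 4 ⇒ (c0=5, c1=4)
macro 2: S0 reads c1=4 → after 1×micro: 5; S1 reads c0=5 → after 1×micro: 3 ⇒ (c0=5, c1=3)
macro 3: S0 reads c1=3 → after 1×micro: 2; S1 reads c0=5 → after 1×micro: 2 ⇒ (c0=2, c1=2)
macro 4: S0 reads c1=2 → after 1×micro: 2; S1 reads c0=2 → after 1×micro: 2 ⇒ (c0=2, c1=2)

S1 state at macro-step 4 = 2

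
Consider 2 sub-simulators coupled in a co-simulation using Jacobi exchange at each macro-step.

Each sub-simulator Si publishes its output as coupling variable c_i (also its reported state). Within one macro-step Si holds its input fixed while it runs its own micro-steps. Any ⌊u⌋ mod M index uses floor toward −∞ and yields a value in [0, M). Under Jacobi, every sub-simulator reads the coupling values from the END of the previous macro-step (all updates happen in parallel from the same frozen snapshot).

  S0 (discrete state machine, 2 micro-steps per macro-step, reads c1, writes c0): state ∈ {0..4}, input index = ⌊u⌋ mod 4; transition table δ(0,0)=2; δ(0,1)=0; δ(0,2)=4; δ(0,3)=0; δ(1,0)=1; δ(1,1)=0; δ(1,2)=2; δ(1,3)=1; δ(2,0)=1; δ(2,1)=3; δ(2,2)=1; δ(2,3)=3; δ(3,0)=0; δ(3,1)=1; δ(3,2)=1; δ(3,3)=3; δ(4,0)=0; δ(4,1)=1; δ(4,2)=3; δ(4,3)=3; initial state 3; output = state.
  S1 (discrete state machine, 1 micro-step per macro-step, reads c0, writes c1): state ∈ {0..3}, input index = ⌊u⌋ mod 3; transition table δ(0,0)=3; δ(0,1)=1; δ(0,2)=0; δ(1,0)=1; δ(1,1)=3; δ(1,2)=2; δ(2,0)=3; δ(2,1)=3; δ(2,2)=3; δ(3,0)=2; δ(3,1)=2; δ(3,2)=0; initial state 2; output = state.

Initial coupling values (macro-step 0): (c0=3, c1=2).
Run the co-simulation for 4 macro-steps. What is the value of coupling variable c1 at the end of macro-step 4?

macro 1: S0 reads c1=2 → after 2×micro: 2; S1 reads c0=3 → after 1×micro: 3 ⇒ (c0=2, c1=3)
macro 2: S0 reads c1=3 → after 2×micro: 3; S1 reads c0=2 → after 1×micro: 0 ⇒ (c0=3, c1=0)
macro 3: S0 reads c1=0 → after 2×micro: 2; S1 reads c0=3 → after 1×micro: 3 ⇒ (c0=2, c1=3)
macro 4: S0 reads c1=3 → after 2×micro: 3; S1 reads c0=2 → after 1×micro: 0 ⇒ (c0=3, c1=0)

c1 at macro-step 4 = 0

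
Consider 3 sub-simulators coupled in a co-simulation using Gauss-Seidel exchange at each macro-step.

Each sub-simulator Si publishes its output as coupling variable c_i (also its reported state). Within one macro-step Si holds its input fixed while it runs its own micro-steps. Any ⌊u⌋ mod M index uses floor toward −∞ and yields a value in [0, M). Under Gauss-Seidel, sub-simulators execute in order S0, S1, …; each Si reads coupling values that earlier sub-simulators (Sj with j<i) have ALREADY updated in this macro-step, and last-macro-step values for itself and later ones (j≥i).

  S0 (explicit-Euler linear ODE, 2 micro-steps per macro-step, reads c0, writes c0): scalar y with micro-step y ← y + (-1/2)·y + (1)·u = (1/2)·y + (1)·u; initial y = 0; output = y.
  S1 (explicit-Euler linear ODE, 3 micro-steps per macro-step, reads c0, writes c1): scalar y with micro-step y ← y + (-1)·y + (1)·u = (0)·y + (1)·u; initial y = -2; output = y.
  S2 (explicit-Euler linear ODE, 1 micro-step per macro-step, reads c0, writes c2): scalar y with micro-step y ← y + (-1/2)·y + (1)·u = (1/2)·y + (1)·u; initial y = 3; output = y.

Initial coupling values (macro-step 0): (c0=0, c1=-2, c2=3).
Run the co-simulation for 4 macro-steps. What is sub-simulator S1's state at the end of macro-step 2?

macro 1: S0 reads c0=0 → after 2×micro: 0; S1 reads c0=0 → after 3×micro: 0; S2 reads c0=0 → after 1×micro: 3/2 ⇒ (c0=0, c1=0, c2=3/2)
macro 2: S0 reads c0=0 → after 2×micro: 0; S1 reads c0=0 → after 3×micro: 0; S2 reads c0=0 → after 1×micro: 3/4 ⇒ (c0=0, c1=0, c2=3/4)
macro 3: S0 reads c0=0 → after 2×micro: 0; S1 reads c0=0 → after 3×micro: 0; S2 reads c0=0 → after 1×micro: 3/8 ⇒ (c0=0, c1=0, c2=3/8)
macro 4: S0 reads c0=0 → after 2×micro: 0; S1 reads c0=0 → after 3×micro: 0; S2 reads c0=0 → after 1×micro: 3/16 ⇒ (c0=0, c1=0, c2=3/16)

S1 state at macro-step 2 = 0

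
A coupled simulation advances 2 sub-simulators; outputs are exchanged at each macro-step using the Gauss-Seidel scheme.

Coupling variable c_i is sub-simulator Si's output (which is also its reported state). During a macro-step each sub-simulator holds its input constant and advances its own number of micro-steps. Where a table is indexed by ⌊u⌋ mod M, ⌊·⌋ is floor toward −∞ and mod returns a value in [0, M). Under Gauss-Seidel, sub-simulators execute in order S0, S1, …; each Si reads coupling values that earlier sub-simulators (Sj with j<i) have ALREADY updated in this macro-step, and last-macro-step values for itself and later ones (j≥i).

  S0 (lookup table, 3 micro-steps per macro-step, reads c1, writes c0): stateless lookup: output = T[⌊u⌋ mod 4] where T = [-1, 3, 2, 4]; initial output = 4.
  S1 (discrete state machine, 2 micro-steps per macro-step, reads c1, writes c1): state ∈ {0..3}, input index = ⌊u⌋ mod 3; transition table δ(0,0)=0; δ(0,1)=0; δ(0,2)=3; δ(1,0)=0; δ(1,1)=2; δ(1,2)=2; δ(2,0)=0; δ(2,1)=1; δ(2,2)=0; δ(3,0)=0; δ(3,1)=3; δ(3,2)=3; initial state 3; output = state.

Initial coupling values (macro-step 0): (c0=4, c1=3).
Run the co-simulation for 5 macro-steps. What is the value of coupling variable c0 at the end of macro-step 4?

c0 at macro-step 4 = -1

macro 1: S0 reads c1=3 → after 3×micro: 4; S1 reads c1=3 → after 2×micro: 0 ⇒ (c0=4, c1=0)
macro 2: S0 reads c1=0 → after 3×micro: -1; S1 reads c1=0 → after 2×micro: 0 ⇒ (c0=-1, c1=0)
macro 3: S0 reads c1=0 → after 3×micro: -1; S1 reads c1=0 → after 2×micro: 0 ⇒ (c0=-1, c1=0)
macro 4: S0 reads c1=0 → after 3×micro: -1; S1 reads c1=0 → after 2×micro: 0 ⇒ (c0=-1, c1=0)
macro 5: S0 reads c1=0 → after 3×micro: -1; S1 reads c1=0 → after 2×micro: 0 ⇒ (c0=-1, c1=0)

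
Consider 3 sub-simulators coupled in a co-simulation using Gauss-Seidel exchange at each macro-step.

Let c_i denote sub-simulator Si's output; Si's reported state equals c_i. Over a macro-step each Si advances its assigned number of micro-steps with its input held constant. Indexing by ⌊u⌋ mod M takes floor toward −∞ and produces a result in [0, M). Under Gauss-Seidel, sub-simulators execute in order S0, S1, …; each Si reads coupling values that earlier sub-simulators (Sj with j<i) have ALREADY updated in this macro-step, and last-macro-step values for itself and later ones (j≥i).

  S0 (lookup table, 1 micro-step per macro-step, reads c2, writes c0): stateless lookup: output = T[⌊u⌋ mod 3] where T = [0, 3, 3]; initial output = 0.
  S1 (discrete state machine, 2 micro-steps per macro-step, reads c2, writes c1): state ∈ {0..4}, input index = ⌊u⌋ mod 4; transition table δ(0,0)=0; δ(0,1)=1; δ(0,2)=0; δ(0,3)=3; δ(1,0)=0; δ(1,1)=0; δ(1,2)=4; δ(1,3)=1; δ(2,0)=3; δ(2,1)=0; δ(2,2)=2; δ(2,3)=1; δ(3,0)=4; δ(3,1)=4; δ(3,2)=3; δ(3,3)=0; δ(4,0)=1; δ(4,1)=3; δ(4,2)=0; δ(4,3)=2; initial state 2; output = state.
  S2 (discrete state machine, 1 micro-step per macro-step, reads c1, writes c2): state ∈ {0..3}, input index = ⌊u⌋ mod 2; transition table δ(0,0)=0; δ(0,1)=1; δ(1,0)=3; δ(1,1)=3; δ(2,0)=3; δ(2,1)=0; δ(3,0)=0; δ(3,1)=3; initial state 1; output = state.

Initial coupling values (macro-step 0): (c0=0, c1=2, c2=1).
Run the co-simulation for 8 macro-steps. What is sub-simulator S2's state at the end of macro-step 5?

macro 1: S0 reads c2=1 → after 1×micro: 3; S1 reads c2=1 → after 2×micro: 1; S2 reads c1=1 → after 1×micro: 3 ⇒ (c0=3, c1=1, c2=3)
macro 2: S0 reads c2=3 → after 1×micro: 0; S1 reads c2=3 → after 2×micro: 1; S2 reads c1=1 → after 1×micro: 3 ⇒ (c0=0, c1=1, c2=3)
macro 3: S0 reads c2=3 → after 1×micro: 0; S1 reads c2=3 → after 2×micro: 1; S2 reads c1=1 → after 1×micro: 3 ⇒ (c0=0, c1=1, c2=3)
macro 4: S0 reads c2=3 → after 1×micro: 0; S1 reads c2=3 → after 2×micro: 1; S2 reads c1=1 → after 1×micro: 3 ⇒ (c0=0, c1=1, c2=3)
macro 5: S0 reads c2=3 → after 1×micro: 0; S1 reads c2=3 → after 2×micro: 1; S2 reads c1=1 → after 1×micro: 3 ⇒ (c0=0, c1=1, c2=3)
macro 6: S0 reads c2=3 → after 1×micro: 0; S1 reads c2=3 → after 2×micro: 1; S2 reads c1=1 → after 1×micro: 3 ⇒ (c0=0, c1=1, c2=3)
macro 7: S0 reads c2=3 → after 1×micro: 0; S1 reads c2=3 → after 2×micro: 1; S2 reads c1=1 → after 1×micro: 3 ⇒ (c0=0, c1=1, c2=3)
macro 8: S0 reads c2=3 → after 1×micro: 0; S1 reads c2=3 → after 2×micro: 1; S2 reads c1=1 → after 1×micro: 3 ⇒ (c0=0, c1=1, c2=3)

S2 state at macro-step 5 = 3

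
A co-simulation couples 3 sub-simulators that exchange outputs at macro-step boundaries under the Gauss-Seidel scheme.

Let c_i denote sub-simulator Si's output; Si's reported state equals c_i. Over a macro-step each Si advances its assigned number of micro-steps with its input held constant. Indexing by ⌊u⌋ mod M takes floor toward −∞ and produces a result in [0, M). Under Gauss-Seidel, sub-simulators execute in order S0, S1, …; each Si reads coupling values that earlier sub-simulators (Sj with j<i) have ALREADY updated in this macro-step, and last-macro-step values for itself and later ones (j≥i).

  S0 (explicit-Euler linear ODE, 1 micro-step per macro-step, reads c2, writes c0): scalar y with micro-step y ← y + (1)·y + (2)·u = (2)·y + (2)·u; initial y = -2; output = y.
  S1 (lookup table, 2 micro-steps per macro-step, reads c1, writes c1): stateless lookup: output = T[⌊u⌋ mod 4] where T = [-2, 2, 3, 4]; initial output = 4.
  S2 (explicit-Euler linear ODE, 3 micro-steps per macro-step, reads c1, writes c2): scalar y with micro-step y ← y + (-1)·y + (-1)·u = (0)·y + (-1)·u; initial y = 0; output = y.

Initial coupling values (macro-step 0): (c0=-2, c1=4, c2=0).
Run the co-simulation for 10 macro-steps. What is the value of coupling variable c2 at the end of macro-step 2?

c2 at macro-step 2 = -3

macro 1: S0 reads c2=0 → after 1×micro: -4; S1 reads c1=4 → after 2×micro: -2; S2 reads c1=-2 → after 3×micro: 2 ⇒ (c0=-4, c1=-2, c2=2)
macro 2: S0 reads c2=2 → after 1×micro: -4; S1 reads c1=-2 → after 2×micro: 3; S2 reads c1=3 → after 3×micro: -3 ⇒ (c0=-4, c1=3, c2=-3)
macro 3: S0 reads c2=-3 → after 1×micro: -14; S1 reads c1=3 → after 2×micro: 4; S2 reads c1=4 → after 3×micro: -4 ⇒ (c0=-14, c1=4, c2=-4)
macro 4: S0 reads c2=-4 → after 1×micro: -36; S1 reads c1=4 → after 2×micro: -2; S2 reads c1=-2 → after 3×micro: 2 ⇒ (c0=-36, c1=-2, c2=2)
macro 5: S0 reads c2=2 → after 1×micro: -68; S1 reads c1=-2 → after 2×micro: 3; S2 reads c1=3 → after 3×micro: -3 ⇒ (c0=-68, c1=3, c2=-3)
macro 6: S0 reads c2=-3 → after 1×micro: -142; S1 reads c1=3 → after 2×micro: 4; S2 reads c1=4 → after 3×micro: -4 ⇒ (c0=-142, c1=4, c2=-4)
macro 7: S0 reads c2=-4 → after 1×micro: -292; S1 reads c1=4 → after 2×micro: -2; S2 reads c1=-2 → after 3×micro: 2 ⇒ (c0=-292, c1=-2, c2=2)
macro 8: S0 reads c2=2 → after 1×micro: -580; S1 reads c1=-2 → after 2×micro: 3; S2 reads c1=3 → after 3×micro: -3 ⇒ (c0=-580, c1=3, c2=-3)
macro 9: S0 reads c2=-3 → after 1×micro: -1166; S1 reads c1=3 → after 2×micro: 4; S2 reads c1=4 → after 3×micro: -4 ⇒ (c0=-1166, c1=4, c2=-4)
macro 10: S0 reads c2=-4 → after 1×micro: -2340; S1 reads c1=4 → after 2×micro: -2; S2 reads c1=-2 → after 3×micro: 2 ⇒ (c0=-2340, c1=-2, c2=2)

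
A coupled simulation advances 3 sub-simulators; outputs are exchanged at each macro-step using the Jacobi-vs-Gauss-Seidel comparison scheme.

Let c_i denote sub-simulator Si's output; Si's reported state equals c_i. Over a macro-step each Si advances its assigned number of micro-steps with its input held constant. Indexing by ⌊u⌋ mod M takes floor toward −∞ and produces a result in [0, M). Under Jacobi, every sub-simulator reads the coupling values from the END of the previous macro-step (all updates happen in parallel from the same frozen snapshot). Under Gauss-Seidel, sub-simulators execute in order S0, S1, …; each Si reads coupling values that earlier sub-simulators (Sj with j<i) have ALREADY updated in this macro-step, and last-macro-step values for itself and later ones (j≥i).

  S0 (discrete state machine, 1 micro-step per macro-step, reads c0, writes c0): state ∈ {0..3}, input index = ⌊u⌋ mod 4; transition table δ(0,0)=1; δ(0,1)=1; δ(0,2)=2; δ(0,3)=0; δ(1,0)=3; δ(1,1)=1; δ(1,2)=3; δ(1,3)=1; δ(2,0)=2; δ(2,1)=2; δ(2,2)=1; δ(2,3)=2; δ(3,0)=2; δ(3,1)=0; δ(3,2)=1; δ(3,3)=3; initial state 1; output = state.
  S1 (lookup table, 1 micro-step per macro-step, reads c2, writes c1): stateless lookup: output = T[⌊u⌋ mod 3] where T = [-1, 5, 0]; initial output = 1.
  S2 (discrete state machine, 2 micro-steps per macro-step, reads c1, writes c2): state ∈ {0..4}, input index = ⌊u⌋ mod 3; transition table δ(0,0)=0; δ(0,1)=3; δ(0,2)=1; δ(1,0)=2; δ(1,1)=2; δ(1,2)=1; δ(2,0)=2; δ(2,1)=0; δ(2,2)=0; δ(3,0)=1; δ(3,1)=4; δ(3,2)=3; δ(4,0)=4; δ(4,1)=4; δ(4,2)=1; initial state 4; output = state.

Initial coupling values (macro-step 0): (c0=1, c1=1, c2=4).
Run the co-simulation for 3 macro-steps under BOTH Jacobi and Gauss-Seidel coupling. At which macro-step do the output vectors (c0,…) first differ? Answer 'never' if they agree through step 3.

first divergence at macro-step: 1

[Jacobi] macro 1: S0 reads c0=1 → after 1×micro: 1; S1 reads c2=4 → after 1×micro: 5; S2 reads c1=1 → after 2×micro: 4 ⇒ (c0=1, c1=5, c2=4)
[Jacobi] macro 2: S0 reads c0=1 → after 1×micro: 1; S1 reads c2=4 → after 1×micro: 5; S2 reads c1=5 → after 2×micro: 1 ⇒ (c0=1, c1=5, c2=1)
[Jacobi] macro 3: S0 reads c0=1 → after 1×micro: 1; S1 reads c2=1 → after 1×micro: 5; S2 reads c1=5 → after 2×micro: 1 ⇒ (c0=1, c1=5, c2=1)
[Gauss-Seidel] macro 1: S0 reads c0=1 → after 1×micro: 1; S1 reads c2=4 → after 1×micro: 5; S2 reads c1=5 → after 2×micro: 1 ⇒ (c0=1, c1=5, c2=1)
[Gauss-Seidel] macro 2: S0 reads c0=1 → after 1×micro: 1; S1 reads c2=1 → after 1×micro: 5; S2 reads c1=5 → after 2×micro: 1 ⇒ (c0=1, c1=5, c2=1)
[Gauss-Seidel] macro 3: S0 reads c0=1 → after 1×micro: 1; S1 reads c2=1 → after 1×micro: 5; S2 reads c1=5 → after 2×micro: 1 ⇒ (c0=1, c1=5, c2=1)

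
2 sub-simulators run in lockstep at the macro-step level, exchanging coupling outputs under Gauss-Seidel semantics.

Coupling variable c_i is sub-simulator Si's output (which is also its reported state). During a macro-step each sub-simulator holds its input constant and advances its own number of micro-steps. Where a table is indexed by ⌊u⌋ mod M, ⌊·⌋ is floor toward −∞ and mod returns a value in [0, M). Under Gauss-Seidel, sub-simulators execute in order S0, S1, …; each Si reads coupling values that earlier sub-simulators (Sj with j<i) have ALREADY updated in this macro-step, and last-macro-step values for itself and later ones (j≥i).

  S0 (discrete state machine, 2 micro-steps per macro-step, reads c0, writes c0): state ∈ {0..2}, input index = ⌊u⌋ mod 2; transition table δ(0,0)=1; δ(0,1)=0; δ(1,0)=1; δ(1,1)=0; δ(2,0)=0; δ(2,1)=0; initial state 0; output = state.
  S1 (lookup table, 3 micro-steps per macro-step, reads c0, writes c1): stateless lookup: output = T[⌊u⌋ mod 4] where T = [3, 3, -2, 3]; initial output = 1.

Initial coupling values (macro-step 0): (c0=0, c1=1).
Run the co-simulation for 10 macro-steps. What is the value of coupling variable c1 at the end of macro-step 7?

c1 at macro-step 7 = 3

macro 1: S0 reads c0=0 → after 2×micro: 1; S1 reads c0=1 → after 3×micro: 3 ⇒ (c0=1, c1=3)
macro 2: S0 reads c0=1 → after 2×micro: 0; S1 reads c0=0 → after 3×micro: 3 ⇒ (c0=0, c1=3)
macro 3: S0 reads c0=0 → after 2×micro: 1; S1 reads c0=1 → after 3×micro: 3 ⇒ (c0=1, c1=3)
macro 4: S0 reads c0=1 → after 2×micro: 0; S1 reads c0=0 → after 3×micro: 3 ⇒ (c0=0, c1=3)
macro 5: S0 reads c0=0 → after 2×micro: 1; S1 reads c0=1 → after 3×micro: 3 ⇒ (c0=1, c1=3)
macro 6: S0 reads c0=1 → after 2×micro: 0; S1 reads c0=0 → after 3×micro: 3 ⇒ (c0=0, c1=3)
macro 7: S0 reads c0=0 → after 2×micro: 1; S1 reads c0=1 → after 3×micro: 3 ⇒ (c0=1, c1=3)
macro 8: S0 reads c0=1 → after 2×micro: 0; S1 reads c0=0 → after 3×micro: 3 ⇒ (c0=0, c1=3)
macro 9: S0 reads c0=0 → after 2×micro: 1; S1 reads c0=1 → after 3×micro: 3 ⇒ (c0=1, c1=3)
macro 10: S0 reads c0=1 → after 2×micro: 0; S1 reads c0=0 → after 3×micro: 3 ⇒ (c0=0, c1=3)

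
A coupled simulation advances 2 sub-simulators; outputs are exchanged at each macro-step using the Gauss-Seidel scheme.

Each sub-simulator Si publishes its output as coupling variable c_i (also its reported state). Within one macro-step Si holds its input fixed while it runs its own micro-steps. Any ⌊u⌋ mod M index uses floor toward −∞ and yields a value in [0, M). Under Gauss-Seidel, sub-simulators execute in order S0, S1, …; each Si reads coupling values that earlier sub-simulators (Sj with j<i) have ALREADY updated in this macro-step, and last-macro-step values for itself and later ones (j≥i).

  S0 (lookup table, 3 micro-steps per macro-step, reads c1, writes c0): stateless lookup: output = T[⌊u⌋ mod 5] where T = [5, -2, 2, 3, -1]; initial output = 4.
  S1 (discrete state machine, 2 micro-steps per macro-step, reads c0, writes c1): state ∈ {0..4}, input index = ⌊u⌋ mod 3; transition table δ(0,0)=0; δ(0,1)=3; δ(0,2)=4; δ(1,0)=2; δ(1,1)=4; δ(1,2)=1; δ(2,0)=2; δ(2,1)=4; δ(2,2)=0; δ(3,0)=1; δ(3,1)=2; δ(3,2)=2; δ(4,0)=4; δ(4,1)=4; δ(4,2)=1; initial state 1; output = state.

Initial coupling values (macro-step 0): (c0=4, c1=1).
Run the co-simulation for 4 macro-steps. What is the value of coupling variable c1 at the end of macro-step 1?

c1 at macro-step 1 = 4

macro 1: S0 reads c1=1 → after 3×micro: -2; S1 reads c0=-2 → after 2×micro: 4 ⇒ (c0=-2, c1=4)
macro 2: S0 reads c1=4 → after 3×micro: -1; S1 reads c0=-1 → after 2×micro: 1 ⇒ (c0=-1, c1=1)
macro 3: S0 reads c1=1 → after 3×micro: -2; S1 reads c0=-2 → after 2×micro: 4 ⇒ (c0=-2, c1=4)
macro 4: S0 reads c1=4 → after 3×micro: -1; S1 reads c0=-1 → after 2×micro: 1 ⇒ (c0=-1, c1=1)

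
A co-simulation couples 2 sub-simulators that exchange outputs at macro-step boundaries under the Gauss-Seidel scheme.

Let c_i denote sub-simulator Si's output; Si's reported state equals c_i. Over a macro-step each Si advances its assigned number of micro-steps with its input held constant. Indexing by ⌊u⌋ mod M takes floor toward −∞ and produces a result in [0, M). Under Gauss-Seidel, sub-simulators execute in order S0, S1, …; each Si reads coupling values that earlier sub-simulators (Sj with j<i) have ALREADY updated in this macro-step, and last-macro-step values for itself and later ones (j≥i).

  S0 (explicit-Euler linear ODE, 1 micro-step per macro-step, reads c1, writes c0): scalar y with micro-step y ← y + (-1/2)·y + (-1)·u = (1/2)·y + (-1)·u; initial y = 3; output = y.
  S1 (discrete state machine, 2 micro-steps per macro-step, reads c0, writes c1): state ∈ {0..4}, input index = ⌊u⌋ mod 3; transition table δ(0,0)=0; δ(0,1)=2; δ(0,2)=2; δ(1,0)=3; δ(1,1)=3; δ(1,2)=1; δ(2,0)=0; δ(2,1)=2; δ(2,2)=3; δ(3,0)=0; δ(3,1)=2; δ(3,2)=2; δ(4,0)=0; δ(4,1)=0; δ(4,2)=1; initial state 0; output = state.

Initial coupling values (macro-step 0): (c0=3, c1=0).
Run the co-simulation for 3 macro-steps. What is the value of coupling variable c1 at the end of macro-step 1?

macro 1: S0 reads c1=0 → after 1×micro: 3/2; S1 reads c0=3/2 → after 2×micro: 2 ⇒ (c0=3/2, c1=2)
macro 2: S0 reads c1=2 → after 1×micro: -5/4; S1 reads c0=-5/4 → after 2×micro: 2 ⇒ (c0=-5/4, c1=2)
macro 3: S0 reads c1=2 → after 1×micro: -21/8; S1 reads c0=-21/8 → after 2×micro: 0 ⇒ (c0=-21/8, c1=0)

c1 at macro-step 1 = 2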